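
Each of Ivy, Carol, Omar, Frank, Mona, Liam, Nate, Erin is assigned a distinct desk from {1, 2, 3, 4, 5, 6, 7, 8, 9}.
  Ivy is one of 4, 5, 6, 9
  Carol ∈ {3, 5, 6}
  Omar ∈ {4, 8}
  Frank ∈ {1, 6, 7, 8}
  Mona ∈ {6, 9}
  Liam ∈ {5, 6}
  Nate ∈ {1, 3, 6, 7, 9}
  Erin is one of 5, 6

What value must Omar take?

8

Liam and Erin share exactly the 2 values {5, 6}; by pigeonhole those values go to them, so strike 5, 6 from Ivy, Carol, Frank, Mona, Nate.
Carol must be 3 (only option left). So Nate can't be 3.
That leaves Mona = 9. Remove 9 from Ivy, Nate.
Ivy's domain is down to {4}, so Ivy = 4. So Omar can't be 4.
So Omar = 8.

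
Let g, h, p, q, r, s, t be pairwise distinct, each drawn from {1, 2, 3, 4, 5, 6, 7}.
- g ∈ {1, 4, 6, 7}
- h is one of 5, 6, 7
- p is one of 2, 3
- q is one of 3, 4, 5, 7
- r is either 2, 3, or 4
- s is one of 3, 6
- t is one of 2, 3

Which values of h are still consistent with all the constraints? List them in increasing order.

The 7 variables together cover exactly {1, 2, 3, 4, 5, 6, 7} — 7 values for 7 variables — and 1 appears only in g's list, so g = 1.
p and t between them cover only {2, 3} — a naked pair. Remove those values from q, r, s.
That leaves r = 4. Eliminate 4 elsewhere: q.
That leaves s = 6. Remove 6 from h.
No further eliminations apply; h can still be any of 5, 7.

5, 7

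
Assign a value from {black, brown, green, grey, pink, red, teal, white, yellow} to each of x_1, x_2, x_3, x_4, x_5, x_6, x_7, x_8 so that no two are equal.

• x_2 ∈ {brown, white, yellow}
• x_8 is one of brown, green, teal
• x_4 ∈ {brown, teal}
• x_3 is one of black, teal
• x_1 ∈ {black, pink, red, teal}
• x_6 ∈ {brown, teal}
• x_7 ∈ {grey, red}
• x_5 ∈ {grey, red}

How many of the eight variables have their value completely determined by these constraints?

3

x_4 and x_6 between them cover only {brown, teal} — a naked pair. Remove those values from x_1, x_2, x_3, x_8.
x_3's domain is down to {black}, so x_3 = black. Eliminate black elsewhere: x_1.
That leaves x_8 = green.
The 2 variables x_5 and x_7 are confined to {grey, red}, which locks those values in; drop them from x_1.
x_1 has just one choice, so x_1 = pink.
Determined: x_1=pink, x_3=black, x_8=green. The other variables each still have more than one consistent value. That makes 3.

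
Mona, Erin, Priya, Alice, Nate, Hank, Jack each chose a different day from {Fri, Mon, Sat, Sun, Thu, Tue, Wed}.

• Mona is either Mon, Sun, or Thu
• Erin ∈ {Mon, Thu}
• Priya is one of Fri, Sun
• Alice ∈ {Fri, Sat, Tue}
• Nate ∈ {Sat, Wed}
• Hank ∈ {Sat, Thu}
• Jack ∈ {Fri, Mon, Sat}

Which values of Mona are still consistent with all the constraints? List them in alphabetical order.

Mon, Sun, Thu

The 7 variables draw from only 7 values {Fri, Mon, Sat, Sun, Thu, Tue, Wed}, so each is used; only Alice can be Tue, hence Alice = Tue.
The 6 still-open variables draw from only 6 values {Fri, Mon, Sat, Sun, Thu, Wed}, so each is used; only Nate can be Wed, hence Nate = Wed.
No further eliminations apply; Mona can still be any of Mon, Sun, Thu.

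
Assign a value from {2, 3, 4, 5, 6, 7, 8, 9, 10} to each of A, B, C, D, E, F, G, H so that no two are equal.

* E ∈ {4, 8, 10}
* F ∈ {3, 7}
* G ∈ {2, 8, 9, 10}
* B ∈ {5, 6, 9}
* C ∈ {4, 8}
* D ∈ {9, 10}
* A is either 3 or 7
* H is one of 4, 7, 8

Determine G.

2

The 2 variables A and F are confined to {3, 7}, which locks those values in; drop them from H.
The 2 variables C and H are confined to {4, 8}, which locks those values in; drop them from E, G.
E must be 10 (only option left). Remove 10 from D, G.
D has just one choice, so D = 9. Remove 9 from B, G.
So G = 2.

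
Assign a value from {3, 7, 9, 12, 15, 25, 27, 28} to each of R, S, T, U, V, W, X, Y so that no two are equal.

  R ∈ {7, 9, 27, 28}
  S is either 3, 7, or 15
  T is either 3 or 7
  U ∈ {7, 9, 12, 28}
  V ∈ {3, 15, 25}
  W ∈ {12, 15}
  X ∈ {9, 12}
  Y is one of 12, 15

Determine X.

9

The 8 variables draw from only 8 values {3, 7, 9, 12, 15, 25, 27, 28}, so each is used; only V can be 25, hence V = 25.
The 7 still-open variables together cover exactly {3, 7, 9, 12, 15, 27, 28} — 7 values for 7 variables — and 27 appears only in R's list, so R = 27.
Among the 6 still-open variables, 28 fits only U (and all 6 values in {3, 7, 9, 12, 15, 28} must be used), so U = 28.
The 5 still-open variables draw from only 5 values {3, 7, 9, 12, 15}, so each is used; only X can be 9, hence X = 9.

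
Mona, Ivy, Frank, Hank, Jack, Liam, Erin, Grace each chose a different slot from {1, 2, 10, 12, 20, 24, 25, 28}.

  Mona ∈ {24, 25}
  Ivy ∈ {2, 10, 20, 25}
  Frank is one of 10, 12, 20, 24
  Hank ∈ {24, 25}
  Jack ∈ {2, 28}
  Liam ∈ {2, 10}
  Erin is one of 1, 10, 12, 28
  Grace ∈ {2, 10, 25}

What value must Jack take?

28

The 8 variables draw from only 8 values {1, 2, 10, 12, 20, 24, 25, 28}, so each is used; only Erin can be 1, hence Erin = 1.
Among the 7 still-open variables, 12 fits only Frank (and all 7 values in {2, 10, 12, 20, 24, 25, 28} must be used), so Frank = 12.
The 6 still-open variables together cover exactly {2, 10, 20, 24, 25, 28} — 6 values for 6 variables — and 20 appears only in Ivy's list, so Ivy = 20.
The 5 still-open variables together cover exactly {2, 10, 24, 25, 28} — 5 values for 5 variables — and 28 appears only in Jack's list, so Jack = 28.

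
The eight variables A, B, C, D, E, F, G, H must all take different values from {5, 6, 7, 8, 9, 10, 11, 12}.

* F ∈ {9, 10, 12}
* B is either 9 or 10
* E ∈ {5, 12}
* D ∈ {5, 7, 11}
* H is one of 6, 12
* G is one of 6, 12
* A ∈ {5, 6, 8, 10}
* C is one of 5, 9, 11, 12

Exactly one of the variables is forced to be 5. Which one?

The 8 variables draw from only 8 values {5, 6, 7, 8, 9, 10, 11, 12}, so each is used; only D can be 7, hence D = 7.
The 7 still-open variables draw from only 7 values {5, 6, 8, 9, 10, 11, 12}, so each is used; only A can be 8, hence A = 8.
The 6 still-open variables draw from only 6 values {5, 6, 9, 10, 11, 12}, so each is used; only C can be 11, hence C = 11.
The 5 still-open variables draw from only 5 values {5, 6, 9, 10, 12}, so each is used; only E can be 5, hence E = 5.

E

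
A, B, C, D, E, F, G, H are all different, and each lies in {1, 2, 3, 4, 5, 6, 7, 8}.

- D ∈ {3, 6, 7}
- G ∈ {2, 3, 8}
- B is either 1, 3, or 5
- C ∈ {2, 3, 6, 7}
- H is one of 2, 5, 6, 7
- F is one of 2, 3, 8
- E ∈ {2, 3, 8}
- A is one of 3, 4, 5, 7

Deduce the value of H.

5

The 8 variables together cover exactly {1, 2, 3, 4, 5, 6, 7, 8} — 8 values for 8 variables — and 1 appears only in B's list, so B = 1.
The 7 still-open variables together cover exactly {2, 3, 4, 5, 6, 7, 8} — 7 values for 7 variables — and 4 appears only in A's list, so A = 4.
The 6 still-open variables together cover exactly {2, 3, 5, 6, 7, 8} — 6 values for 6 variables — and 5 appears only in H's list, so H = 5.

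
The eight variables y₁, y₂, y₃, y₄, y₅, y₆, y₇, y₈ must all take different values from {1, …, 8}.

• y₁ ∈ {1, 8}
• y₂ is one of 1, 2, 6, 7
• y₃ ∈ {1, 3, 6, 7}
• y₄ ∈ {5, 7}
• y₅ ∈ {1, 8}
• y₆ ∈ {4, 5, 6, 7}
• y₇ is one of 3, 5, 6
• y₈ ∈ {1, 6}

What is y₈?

Among the 8 variables, 2 fits only y₂ (and all 8 values in {1, 2, 3, 4, 5, 6, 7, 8} must be used), so y₂ = 2.
The 7 still-open variables together cover exactly {1, 3, 4, 5, 6, 7, 8} — 7 values for 7 variables — and 4 appears only in y₆'s list, so y₆ = 4.
y₁ and y₅ between them cover only {1, 8} — a naked pair. Remove those values from y₃, y₈.
So y₈ = 6.

6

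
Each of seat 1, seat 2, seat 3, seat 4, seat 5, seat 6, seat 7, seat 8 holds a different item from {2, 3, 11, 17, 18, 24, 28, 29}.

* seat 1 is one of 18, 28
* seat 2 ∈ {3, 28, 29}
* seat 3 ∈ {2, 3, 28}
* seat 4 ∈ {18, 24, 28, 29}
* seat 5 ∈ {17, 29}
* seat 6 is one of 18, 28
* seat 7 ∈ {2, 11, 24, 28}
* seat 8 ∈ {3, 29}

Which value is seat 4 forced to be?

Among the 8 variables, 11 fits only seat 7 (and all 8 values in {2, 3, 11, 17, 18, 24, 28, 29} must be used), so seat 7 = 11.
The 7 still-open variables draw from only 7 values {2, 3, 17, 18, 24, 28, 29}, so each is used; only seat 3 can be 2, hence seat 3 = 2.
Among the 6 still-open variables, 17 fits only seat 5 (and all 6 values in {3, 17, 18, 24, 28, 29} must be used), so seat 5 = 17.
The 5 still-open variables draw from only 5 values {3, 18, 24, 28, 29}, so each is used; only seat 4 can be 24, hence seat 4 = 24.

24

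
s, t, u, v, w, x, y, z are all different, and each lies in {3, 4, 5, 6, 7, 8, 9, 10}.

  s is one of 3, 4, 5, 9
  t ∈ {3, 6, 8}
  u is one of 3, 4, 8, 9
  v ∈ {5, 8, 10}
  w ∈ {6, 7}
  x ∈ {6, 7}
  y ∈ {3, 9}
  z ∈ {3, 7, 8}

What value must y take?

9

The 8 variables draw from only 8 values {3, 4, 5, 6, 7, 8, 9, 10}, so each is used; only v can be 10, hence v = 10.
Among the 7 still-open variables, 5 fits only s (and all 7 values in {3, 4, 5, 6, 7, 8, 9} must be used), so s = 5.
The 6 still-open variables draw from only 6 values {3, 4, 6, 7, 8, 9}, so each is used; only u can be 4, hence u = 4.
The 5 still-open variables together cover exactly {3, 6, 7, 8, 9} — 5 values for 5 variables — and 9 appears only in y's list, so y = 9.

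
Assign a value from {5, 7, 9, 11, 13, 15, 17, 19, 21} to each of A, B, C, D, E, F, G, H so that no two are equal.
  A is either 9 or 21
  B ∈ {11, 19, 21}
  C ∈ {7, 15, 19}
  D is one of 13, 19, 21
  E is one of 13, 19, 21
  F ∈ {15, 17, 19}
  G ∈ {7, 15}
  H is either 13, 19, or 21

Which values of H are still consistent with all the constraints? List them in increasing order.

13, 19, 21

The 8 variables draw from only 8 values {7, 9, 11, 13, 15, 17, 19, 21}, so each is used; only A can be 9, hence A = 9.
The 7 still-open variables draw from only 7 values {7, 11, 13, 15, 17, 19, 21}, so each is used; only B can be 11, hence B = 11.
Among the 6 still-open variables, 17 fits only F (and all 6 values in {7, 13, 15, 17, 19, 21} must be used), so F = 17.
The 3 variables D, E, H are confined to {13, 19, 21}, which locks those values in; drop them from C.
No further eliminations apply; H can still be any of 13, 19, 21.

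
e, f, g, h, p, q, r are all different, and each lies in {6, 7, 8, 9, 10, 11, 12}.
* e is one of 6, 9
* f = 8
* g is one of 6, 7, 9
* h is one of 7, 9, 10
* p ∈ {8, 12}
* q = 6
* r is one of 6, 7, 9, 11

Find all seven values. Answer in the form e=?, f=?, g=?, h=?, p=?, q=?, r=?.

e=9, f=8, g=7, h=10, p=12, q=6, r=11

f's domain is down to {8}, so f = 8. Remove 8 from p.
p must be 12 (only option left).
q must be 6 (only option left). Eliminate 6 elsewhere: e, g, r.
e's domain is down to {9}, so e = 9. Remove 9 from g, h, r.
g has just one choice, so g = 7. Remove 7 from h, r.
h has just one choice, so h = 10.
r has just one choice, so r = 11.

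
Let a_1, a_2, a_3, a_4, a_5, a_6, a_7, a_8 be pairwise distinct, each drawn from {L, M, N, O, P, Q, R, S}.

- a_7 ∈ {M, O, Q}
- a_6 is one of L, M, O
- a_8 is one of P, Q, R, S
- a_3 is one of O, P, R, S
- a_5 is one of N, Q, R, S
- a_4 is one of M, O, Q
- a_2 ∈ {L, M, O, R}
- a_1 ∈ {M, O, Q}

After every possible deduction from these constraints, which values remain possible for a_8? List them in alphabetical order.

P, S

Among the 8 variables, N fits only a_5 (and all 8 values in {L, M, N, O, P, Q, R, S} must be used), so a_5 = N.
The 3 variables a_1, a_4, a_7 are confined to {M, O, Q}, which locks those values in; drop them from a_2, a_3, a_6, a_8.
That leaves a_6 = L. Strike L from a_2.
a_2's domain is down to {R}, so a_2 = R. Eliminate R elsewhere: a_3, a_8.
No further eliminations apply; a_8 can still be any of P, S.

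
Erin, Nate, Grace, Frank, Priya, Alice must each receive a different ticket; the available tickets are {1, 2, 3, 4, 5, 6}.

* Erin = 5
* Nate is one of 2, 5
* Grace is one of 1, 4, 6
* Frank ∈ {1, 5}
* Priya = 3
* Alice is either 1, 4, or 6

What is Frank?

1

Erin must be 5 (only option left). Eliminate 5 elsewhere: Nate, Frank.
So Frank = 1.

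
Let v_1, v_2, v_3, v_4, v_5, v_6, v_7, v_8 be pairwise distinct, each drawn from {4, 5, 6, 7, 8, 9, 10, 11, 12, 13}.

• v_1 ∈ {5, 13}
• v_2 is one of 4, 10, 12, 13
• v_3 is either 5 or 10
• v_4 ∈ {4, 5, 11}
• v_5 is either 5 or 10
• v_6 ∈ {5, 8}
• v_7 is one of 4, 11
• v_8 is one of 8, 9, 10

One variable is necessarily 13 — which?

Among the 8 variables, 9 fits only v_8 (and all 8 values in {4, 5, 8, 9, 10, 11, 12, 13} must be used), so v_8 = 9.
Among the 7 still-open variables, 8 fits only v_6 (and all 7 values in {4, 5, 8, 10, 11, 12, 13} must be used), so v_6 = 8.
The 6 still-open variables draw from only 6 values {4, 5, 10, 11, 12, 13}, so each is used; only v_2 can be 12, hence v_2 = 12.
The 5 still-open variables together cover exactly {4, 5, 10, 11, 13} — 5 values for 5 variables — and 13 appears only in v_1's list, so v_1 = 13.

v_1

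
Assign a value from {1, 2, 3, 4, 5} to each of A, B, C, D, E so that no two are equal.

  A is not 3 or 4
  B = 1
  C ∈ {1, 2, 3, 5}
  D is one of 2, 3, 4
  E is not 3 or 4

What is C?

3

B has just one choice, so B = 1. So A, C, E can't be 1.
Among the 4 still-open variables, 4 fits only D (and all 4 values in {2, 3, 4, 5} must be used), so D = 4.
The 3 still-open variables together cover exactly {2, 3, 5} — 3 values for 3 variables — and 3 appears only in C's list, so C = 3.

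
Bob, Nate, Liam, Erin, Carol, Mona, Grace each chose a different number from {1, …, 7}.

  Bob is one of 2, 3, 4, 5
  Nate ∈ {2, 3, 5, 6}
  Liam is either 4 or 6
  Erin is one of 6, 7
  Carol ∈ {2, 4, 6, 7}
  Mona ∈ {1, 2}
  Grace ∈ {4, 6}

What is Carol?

The 7 variables together cover exactly {1, 2, 3, 4, 5, 6, 7} — 7 values for 7 variables — and 1 appears only in Mona's list, so Mona = 1.
Liam and Grace between them cover only {4, 6} — a naked pair. Remove those values from Bob, Nate, Erin, Carol.
Erin's domain is down to {7}, so Erin = 7. Strike 7 from Carol.
So Carol = 2.

2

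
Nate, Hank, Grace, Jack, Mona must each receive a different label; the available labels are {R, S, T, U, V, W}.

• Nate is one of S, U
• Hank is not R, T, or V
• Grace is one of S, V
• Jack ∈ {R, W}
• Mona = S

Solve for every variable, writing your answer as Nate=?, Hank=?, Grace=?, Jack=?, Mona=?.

Nate=U, Hank=W, Grace=V, Jack=R, Mona=S

Mona must be S (only option left). Eliminate S elsewhere: Nate, Hank, Grace.
Nate has just one choice, so Nate = U. So Hank can't be U.
That leaves Hank = W. Eliminate W elsewhere: Jack.
Grace's domain is down to {V}, so Grace = V.
Jack must be R (only option left).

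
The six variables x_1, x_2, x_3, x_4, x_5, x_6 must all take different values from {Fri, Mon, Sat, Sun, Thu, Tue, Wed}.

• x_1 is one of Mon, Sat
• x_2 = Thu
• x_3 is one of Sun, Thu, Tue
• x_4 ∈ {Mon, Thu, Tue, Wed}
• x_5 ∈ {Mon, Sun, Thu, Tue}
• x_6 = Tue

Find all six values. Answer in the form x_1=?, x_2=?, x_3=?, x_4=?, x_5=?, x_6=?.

x_2's domain is down to {Thu}, so x_2 = Thu. Eliminate Thu elsewhere: x_3, x_4, x_5.
That leaves x_6 = Tue. Eliminate Tue elsewhere: x_3, x_4, x_5.
x_3 must be Sun (only option left). Eliminate Sun elsewhere: x_5.
x_5's domain is down to {Mon}, so x_5 = Mon. So x_1, x_4 can't be Mon.
x_1's domain is down to {Sat}, so x_1 = Sat.
x_4 must be Wed (only option left).

x_1=Sat, x_2=Thu, x_3=Sun, x_4=Wed, x_5=Mon, x_6=Tue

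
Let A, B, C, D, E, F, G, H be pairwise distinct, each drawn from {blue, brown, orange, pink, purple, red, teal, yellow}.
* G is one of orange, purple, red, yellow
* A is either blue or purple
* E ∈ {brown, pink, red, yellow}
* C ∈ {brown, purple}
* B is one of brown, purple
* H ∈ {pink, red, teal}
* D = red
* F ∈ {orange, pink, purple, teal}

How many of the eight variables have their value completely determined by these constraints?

D has just one choice, so D = red. Eliminate red elsewhere: E, G, H.
The 7 still-open variables draw from only 7 values {blue, brown, orange, pink, purple, teal, yellow}, so each is used; only A can be blue, hence A = blue.
The 2 variables B and C are confined to {brown, purple}, which locks those values in; drop them from E, F, G.
Determined: A=blue, D=red. The other variables each still have more than one consistent value. That makes 2.

2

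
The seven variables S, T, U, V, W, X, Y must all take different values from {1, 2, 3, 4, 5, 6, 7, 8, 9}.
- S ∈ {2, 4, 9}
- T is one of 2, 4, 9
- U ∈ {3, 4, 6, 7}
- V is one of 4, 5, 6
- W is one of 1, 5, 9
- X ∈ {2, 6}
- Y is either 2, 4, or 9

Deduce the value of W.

1

S, T, Y share exactly the 3 values {2, 4, 9}; by pigeonhole those values go to them, so strike 2, 4, 9 from U, V, W, X.
X has just one choice, so X = 6. Remove 6 from U, V.
V's domain is down to {5}, so V = 5. Strike 5 from W.
So W = 1.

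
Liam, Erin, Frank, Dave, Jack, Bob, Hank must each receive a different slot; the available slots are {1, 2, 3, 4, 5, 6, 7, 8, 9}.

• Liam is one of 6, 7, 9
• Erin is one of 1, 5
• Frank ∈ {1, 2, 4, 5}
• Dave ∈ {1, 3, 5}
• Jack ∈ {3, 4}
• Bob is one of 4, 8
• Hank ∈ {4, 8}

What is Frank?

Bob and Hank share exactly the 2 values {4, 8}; by pigeonhole those values go to them, so strike 4, 8 from Frank, Jack.
Jack's domain is down to {3}, so Jack = 3. So Dave can't be 3.
Erin and Dave share exactly the 2 values {1, 5}; by pigeonhole those values go to them, so strike 1, 5 from Frank.
So Frank = 2.

2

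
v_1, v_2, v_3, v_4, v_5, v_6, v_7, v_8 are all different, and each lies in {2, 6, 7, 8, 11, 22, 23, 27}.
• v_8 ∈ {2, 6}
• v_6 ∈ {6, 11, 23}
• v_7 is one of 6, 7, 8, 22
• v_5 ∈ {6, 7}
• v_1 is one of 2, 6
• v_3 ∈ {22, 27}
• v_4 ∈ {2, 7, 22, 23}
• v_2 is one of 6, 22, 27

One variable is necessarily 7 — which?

v_5

Among the 8 variables, 8 fits only v_7 (and all 8 values in {2, 6, 7, 8, 11, 22, 23, 27} must be used), so v_7 = 8.
The 7 still-open variables together cover exactly {2, 6, 7, 11, 22, 23, 27} — 7 values for 7 variables — and 11 appears only in v_6's list, so v_6 = 11.
The 6 still-open variables together cover exactly {2, 6, 7, 22, 23, 27} — 6 values for 6 variables — and 23 appears only in v_4's list, so v_4 = 23.
Among the 5 still-open variables, 7 fits only v_5 (and all 5 values in {2, 6, 7, 22, 27} must be used), so v_5 = 7.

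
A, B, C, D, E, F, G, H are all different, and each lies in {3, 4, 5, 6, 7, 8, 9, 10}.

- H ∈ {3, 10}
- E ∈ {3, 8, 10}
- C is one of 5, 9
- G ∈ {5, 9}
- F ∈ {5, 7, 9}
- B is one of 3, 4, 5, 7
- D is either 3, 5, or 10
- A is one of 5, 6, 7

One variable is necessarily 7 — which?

The 8 variables together cover exactly {3, 4, 5, 6, 7, 8, 9, 10} — 8 values for 8 variables — and 4 appears only in B's list, so B = 4.
The 7 still-open variables draw from only 7 values {3, 5, 6, 7, 8, 9, 10}, so each is used; only A can be 6, hence A = 6.
Among the 6 still-open variables, 7 fits only F (and all 6 values in {3, 5, 7, 8, 9, 10} must be used), so F = 7.

F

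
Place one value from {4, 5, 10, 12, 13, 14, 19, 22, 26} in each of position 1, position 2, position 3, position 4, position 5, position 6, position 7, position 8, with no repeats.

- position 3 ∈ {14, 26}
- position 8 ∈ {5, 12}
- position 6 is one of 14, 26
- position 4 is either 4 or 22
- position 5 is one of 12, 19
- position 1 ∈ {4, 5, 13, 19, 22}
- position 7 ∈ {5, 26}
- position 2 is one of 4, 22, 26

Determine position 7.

5

The 8 variables together cover exactly {4, 5, 12, 13, 14, 19, 22, 26} — 8 values for 8 variables — and 13 appears only in position 1's list, so position 1 = 13.
Among the 7 still-open variables, 19 fits only position 5 (and all 7 values in {4, 5, 12, 14, 19, 22, 26} must be used), so position 5 = 19.
The 6 still-open variables together cover exactly {4, 5, 12, 14, 22, 26} — 6 values for 6 variables — and 12 appears only in position 8's list, so position 8 = 12.
The 5 still-open variables draw from only 5 values {4, 5, 14, 22, 26}, so each is used; only position 7 can be 5, hence position 7 = 5.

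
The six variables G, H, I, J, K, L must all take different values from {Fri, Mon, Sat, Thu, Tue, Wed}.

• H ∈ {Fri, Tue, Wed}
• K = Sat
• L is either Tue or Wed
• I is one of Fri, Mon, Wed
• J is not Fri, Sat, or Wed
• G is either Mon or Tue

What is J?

Thu

K's domain is down to {Sat}, so K = Sat.
Among the 5 still-open variables, Thu fits only J (and all 5 values in {Fri, Mon, Thu, Tue, Wed} must be used), so J = Thu.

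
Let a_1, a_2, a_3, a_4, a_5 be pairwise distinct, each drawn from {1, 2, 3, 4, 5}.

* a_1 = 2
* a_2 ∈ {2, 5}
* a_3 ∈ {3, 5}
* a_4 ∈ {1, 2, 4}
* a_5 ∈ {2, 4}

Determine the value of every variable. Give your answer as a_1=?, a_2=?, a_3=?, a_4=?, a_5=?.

a_1=2, a_2=5, a_3=3, a_4=1, a_5=4

a_1 must be 2 (only option left). So a_2, a_4, a_5 can't be 2.
That leaves a_2 = 5. Strike 5 from a_3.
a_3's domain is down to {3}, so a_3 = 3.
a_5 must be 4 (only option left). Eliminate 4 elsewhere: a_4.
a_4's domain is down to {1}, so a_4 = 1.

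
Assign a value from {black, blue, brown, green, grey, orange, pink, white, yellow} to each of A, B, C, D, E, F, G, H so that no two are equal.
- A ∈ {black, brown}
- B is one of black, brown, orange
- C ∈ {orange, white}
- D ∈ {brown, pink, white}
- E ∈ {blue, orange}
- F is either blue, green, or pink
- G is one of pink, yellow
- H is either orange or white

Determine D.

pink

The 8 variables together cover exactly {black, blue, brown, green, orange, pink, white, yellow} — 8 values for 8 variables — and green appears only in F's list, so F = green.
The 7 still-open variables together cover exactly {black, blue, brown, orange, pink, white, yellow} — 7 values for 7 variables — and blue appears only in E's list, so E = blue.
The 6 still-open variables together cover exactly {black, brown, orange, pink, white, yellow} — 6 values for 6 variables — and yellow appears only in G's list, so G = yellow.
The 5 still-open variables draw from only 5 values {black, brown, orange, pink, white}, so each is used; only D can be pink, hence D = pink.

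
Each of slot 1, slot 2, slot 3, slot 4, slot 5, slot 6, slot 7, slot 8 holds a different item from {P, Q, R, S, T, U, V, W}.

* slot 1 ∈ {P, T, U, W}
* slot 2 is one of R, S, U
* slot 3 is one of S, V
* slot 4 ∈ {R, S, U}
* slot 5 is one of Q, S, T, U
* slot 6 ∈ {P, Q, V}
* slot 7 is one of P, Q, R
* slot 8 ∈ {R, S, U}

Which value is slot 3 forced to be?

Among the 8 variables, W fits only slot 1 (and all 8 values in {P, Q, R, S, T, U, V, W} must be used), so slot 1 = W.
The 7 still-open variables draw from only 7 values {P, Q, R, S, T, U, V}, so each is used; only slot 5 can be T, hence slot 5 = T.
The 3 variables slot 2, slot 4, slot 8 are confined to {R, S, U}, which locks those values in; drop them from slot 3, slot 7.
So slot 3 = V.

V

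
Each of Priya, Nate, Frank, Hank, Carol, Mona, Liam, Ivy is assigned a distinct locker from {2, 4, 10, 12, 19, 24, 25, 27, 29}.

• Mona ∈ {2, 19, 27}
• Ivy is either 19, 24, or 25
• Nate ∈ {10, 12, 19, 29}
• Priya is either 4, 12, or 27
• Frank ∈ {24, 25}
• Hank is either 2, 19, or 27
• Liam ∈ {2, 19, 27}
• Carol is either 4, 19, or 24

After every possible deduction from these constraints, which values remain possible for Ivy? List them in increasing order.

24, 25

Hank, Mona, Liam between them cover only {2, 19, 27} — a naked triple. Remove those values from Priya, Nate, Carol, Ivy.
The 2 variables Frank and Ivy are confined to {24, 25}, which locks those values in; drop them from Carol.
That leaves Carol = 4. So Priya can't be 4.
Priya has just one choice, so Priya = 12. Remove 12 from Nate.
No further eliminations apply; Ivy can still be any of 24, 25.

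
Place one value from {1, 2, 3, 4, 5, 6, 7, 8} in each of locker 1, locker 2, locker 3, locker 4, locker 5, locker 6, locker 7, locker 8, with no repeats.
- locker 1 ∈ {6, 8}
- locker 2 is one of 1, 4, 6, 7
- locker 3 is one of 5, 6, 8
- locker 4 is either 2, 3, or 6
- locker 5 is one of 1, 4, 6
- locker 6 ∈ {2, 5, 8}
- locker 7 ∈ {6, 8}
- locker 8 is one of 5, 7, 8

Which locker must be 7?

Among the 8 variables, 3 fits only locker 4 (and all 8 values in {1, 2, 3, 4, 5, 6, 7, 8} must be used), so locker 4 = 3.
The 7 still-open variables together cover exactly {1, 2, 4, 5, 6, 7, 8} — 7 values for 7 variables — and 2 appears only in locker 6's list, so locker 6 = 2.
locker 1 and locker 7 between them cover only {6, 8} — a naked pair. Remove those values from locker 2, locker 3, locker 5, locker 8.
locker 3's domain is down to {5}, so locker 3 = 5. Strike 5 from locker 8.
So 7 goes to locker 8.

locker 8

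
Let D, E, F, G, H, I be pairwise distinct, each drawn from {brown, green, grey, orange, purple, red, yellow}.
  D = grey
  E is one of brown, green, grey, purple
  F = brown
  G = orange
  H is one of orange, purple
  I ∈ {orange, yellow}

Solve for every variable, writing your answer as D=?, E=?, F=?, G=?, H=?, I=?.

D must be grey (only option left). Strike grey from E.
F's domain is down to {brown}, so F = brown. Remove brown from E.
G must be orange (only option left). So H, I can't be orange.
That leaves H = purple. Remove purple from E.
That leaves I = yellow.
That leaves E = green.

D=grey, E=green, F=brown, G=orange, H=purple, I=yellow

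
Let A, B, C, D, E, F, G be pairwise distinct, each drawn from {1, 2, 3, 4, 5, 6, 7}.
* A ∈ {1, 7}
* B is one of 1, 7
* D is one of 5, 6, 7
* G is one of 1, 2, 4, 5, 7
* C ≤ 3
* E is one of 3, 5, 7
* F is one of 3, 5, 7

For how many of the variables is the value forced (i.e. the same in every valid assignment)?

3

The 7 variables together cover exactly {1, 2, 3, 4, 5, 6, 7} — 7 values for 7 variables — and 4 appears only in G's list, so G = 4.
Among the 6 still-open variables, 2 fits only C (and all 6 values in {1, 2, 3, 5, 6, 7} must be used), so C = 2.
The 5 still-open variables draw from only 5 values {1, 3, 5, 6, 7}, so each is used; only D can be 6, hence D = 6.
A and B between them cover only {1, 7} — a naked pair. Remove those values from E, F.
Determined: C=2, D=6, G=4. The other variables each still have more than one consistent value. That makes 3.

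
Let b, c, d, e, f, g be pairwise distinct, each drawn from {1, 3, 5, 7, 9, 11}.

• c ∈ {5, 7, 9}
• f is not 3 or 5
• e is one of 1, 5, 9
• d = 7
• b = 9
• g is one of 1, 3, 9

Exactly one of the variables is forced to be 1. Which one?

b has just one choice, so b = 9. Eliminate 9 elsewhere: c, e, f, g.
d has just one choice, so d = 7. Strike 7 from c, f.
c's domain is down to {5}, so c = 5. So e can't be 5.
So 1 goes to e.

e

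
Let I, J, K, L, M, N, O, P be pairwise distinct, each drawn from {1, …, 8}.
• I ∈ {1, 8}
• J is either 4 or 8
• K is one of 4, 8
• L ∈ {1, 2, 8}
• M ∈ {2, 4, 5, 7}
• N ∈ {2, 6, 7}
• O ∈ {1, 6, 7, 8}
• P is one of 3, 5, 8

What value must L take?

Among the 8 variables, 3 fits only P (and all 8 values in {1, 2, 3, 4, 5, 6, 7, 8} must be used), so P = 3.
The 7 still-open variables together cover exactly {1, 2, 4, 5, 6, 7, 8} — 7 values for 7 variables — and 5 appears only in M's list, so M = 5.
The 2 variables J and K are confined to {4, 8}, which locks those values in; drop them from I, L, O.
I must be 1 (only option left). Remove 1 from L, O.
So L = 2.

2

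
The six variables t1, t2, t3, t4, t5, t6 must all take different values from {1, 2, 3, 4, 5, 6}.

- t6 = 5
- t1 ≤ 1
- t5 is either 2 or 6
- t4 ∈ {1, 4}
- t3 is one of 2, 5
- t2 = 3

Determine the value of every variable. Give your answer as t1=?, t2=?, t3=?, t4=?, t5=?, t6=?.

t1 must be 1 (only option left). Strike 1 from t4.
t2 has just one choice, so t2 = 3.
t4 has just one choice, so t4 = 4.
t6 has just one choice, so t6 = 5. So t3 can't be 5.
t3's domain is down to {2}, so t3 = 2. So t5 can't be 2.
t5's domain is down to {6}, so t5 = 6.

t1=1, t2=3, t3=2, t4=4, t5=6, t6=5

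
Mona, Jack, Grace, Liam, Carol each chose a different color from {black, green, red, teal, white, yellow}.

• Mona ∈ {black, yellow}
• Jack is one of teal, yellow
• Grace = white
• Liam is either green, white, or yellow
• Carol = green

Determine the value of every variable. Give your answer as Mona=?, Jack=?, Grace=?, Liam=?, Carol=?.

Mona=black, Jack=teal, Grace=white, Liam=yellow, Carol=green

Grace's domain is down to {white}, so Grace = white. So Liam can't be white.
That leaves Carol = green. Strike green from Liam.
That leaves Liam = yellow. Strike yellow from Mona, Jack.
Mona has just one choice, so Mona = black.
Jack has just one choice, so Jack = teal.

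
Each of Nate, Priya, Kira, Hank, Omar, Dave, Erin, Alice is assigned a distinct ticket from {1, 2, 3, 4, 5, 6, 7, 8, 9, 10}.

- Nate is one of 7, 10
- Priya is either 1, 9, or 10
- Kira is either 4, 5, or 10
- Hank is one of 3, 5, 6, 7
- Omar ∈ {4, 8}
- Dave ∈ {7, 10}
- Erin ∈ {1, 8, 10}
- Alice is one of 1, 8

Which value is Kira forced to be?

Nate and Dave between them cover only {7, 10} — a naked pair. Remove those values from Priya, Kira, Hank, Erin.
Erin and Alice share exactly the 2 values {1, 8}; by pigeonhole those values go to them, so strike 1, 8 from Priya, Omar.
Priya's domain is down to {9}, so Priya = 9.
Omar has just one choice, so Omar = 4. So Kira can't be 4.
So Kira = 5.

5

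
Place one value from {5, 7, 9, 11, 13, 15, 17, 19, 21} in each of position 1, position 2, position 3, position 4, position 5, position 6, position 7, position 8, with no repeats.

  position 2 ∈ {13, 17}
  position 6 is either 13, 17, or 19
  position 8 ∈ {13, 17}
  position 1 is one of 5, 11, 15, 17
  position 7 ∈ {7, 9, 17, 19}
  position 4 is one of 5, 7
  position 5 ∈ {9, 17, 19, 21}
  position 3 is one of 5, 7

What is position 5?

21

position 2 and position 8 between them cover only {13, 17} — a naked pair. Remove those values from position 1, position 5, position 6, position 7.
position 6 has just one choice, so position 6 = 19. Remove 19 from position 5, position 7.
position 3 and position 4 between them cover only {5, 7} — a naked pair. Remove those values from position 1, position 7.
position 7 has just one choice, so position 7 = 9. Remove 9 from position 5.
So position 5 = 21.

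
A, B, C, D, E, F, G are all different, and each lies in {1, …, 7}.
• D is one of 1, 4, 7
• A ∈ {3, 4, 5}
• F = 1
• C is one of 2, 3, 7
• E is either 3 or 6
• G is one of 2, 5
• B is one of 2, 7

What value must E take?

6

F must be 1 (only option left). Remove 1 from D.
The 6 still-open variables draw from only 6 values {2, 3, 4, 5, 6, 7}, so each is used; only E can be 6, hence E = 6.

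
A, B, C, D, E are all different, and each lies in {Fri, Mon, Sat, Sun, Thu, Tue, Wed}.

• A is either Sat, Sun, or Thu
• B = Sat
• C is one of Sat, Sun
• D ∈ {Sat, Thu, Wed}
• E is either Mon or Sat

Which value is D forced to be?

Wed

B has just one choice, so B = Sat. So A, C, D, E can't be Sat.
C must be Sun (only option left). Remove Sun from A.
E must be Mon (only option left).
A must be Thu (only option left). Strike Thu from D.
So D = Wed.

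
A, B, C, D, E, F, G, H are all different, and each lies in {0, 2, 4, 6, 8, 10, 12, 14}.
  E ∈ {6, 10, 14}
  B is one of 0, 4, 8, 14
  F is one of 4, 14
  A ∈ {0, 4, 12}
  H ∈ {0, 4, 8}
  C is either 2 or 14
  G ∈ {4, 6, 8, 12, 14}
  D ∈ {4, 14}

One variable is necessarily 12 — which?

A

The 8 variables draw from only 8 values {0, 2, 4, 6, 8, 10, 12, 14}, so each is used; only C can be 2, hence C = 2.
Among the 7 still-open variables, 10 fits only E (and all 7 values in {0, 4, 6, 8, 10, 12, 14} must be used), so E = 10.
Among the 6 still-open variables, 6 fits only G (and all 6 values in {0, 4, 6, 8, 12, 14} must be used), so G = 6.
The 5 still-open variables together cover exactly {0, 4, 8, 12, 14} — 5 values for 5 variables — and 12 appears only in A's list, so A = 12.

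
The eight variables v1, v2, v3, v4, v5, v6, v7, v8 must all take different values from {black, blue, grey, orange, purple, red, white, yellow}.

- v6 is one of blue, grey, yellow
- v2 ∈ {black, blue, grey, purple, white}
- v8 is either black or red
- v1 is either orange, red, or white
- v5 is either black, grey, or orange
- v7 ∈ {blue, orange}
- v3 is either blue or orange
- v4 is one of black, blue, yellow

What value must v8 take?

red

Among the 8 variables, purple fits only v2 (and all 8 values in {black, blue, grey, orange, purple, red, white, yellow} must be used), so v2 = purple.
Among the 7 still-open variables, white fits only v1 (and all 7 values in {black, blue, grey, orange, red, white, yellow} must be used), so v1 = white.
The 6 still-open variables together cover exactly {black, blue, grey, orange, red, yellow} — 6 values for 6 variables — and red appears only in v8's list, so v8 = red.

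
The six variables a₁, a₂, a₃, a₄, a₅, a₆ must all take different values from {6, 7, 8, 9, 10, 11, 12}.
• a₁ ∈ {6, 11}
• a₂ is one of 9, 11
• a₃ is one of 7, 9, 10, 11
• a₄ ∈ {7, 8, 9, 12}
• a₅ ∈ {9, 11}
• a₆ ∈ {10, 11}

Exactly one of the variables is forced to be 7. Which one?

a₂ and a₅ share exactly the 2 values {9, 11}; by pigeonhole those values go to them, so strike 9, 11 from a₁, a₃, a₄, a₆.
a₁'s domain is down to {6}, so a₁ = 6.
a₆ has just one choice, so a₆ = 10. Remove 10 from a₃.
So 7 goes to a₃.

a₃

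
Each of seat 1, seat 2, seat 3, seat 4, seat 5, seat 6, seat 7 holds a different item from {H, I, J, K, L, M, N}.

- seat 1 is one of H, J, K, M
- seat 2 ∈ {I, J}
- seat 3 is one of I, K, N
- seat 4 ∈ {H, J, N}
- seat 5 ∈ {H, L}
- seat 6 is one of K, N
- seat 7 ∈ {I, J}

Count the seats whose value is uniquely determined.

Among the 7 variables, L fits only seat 5 (and all 7 values in {H, I, J, K, L, M, N} must be used), so seat 5 = L.
Among the 6 still-open variables, M fits only seat 1 (and all 6 values in {H, I, J, K, M, N} must be used), so seat 1 = M.
Among the 5 still-open variables, H fits only seat 4 (and all 5 values in {H, I, J, K, N} must be used), so seat 4 = H.
The 2 variables seat 2 and seat 7 are confined to {I, J}, which locks those values in; drop them from seat 3.
Determined: seat 1=M, seat 4=H, seat 5=L. The other seats each still have more than one consistent value. That makes 3.

3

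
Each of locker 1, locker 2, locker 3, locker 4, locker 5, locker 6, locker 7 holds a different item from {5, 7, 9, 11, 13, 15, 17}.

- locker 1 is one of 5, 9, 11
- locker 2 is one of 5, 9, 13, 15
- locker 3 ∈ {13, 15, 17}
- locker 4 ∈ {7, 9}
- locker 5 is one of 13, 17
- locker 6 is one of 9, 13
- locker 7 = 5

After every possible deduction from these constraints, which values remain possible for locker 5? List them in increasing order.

13, 17

locker 7 must be 5 (only option left). Remove 5 from locker 1, locker 2.
The 6 still-open variables together cover exactly {7, 9, 11, 13, 15, 17} — 6 values for 6 variables — and 7 appears only in locker 4's list, so locker 4 = 7.
The 5 still-open variables together cover exactly {9, 11, 13, 15, 17} — 5 values for 5 variables — and 11 appears only in locker 1's list, so locker 1 = 11.
No further eliminations apply; locker 5 can still be any of 13, 17.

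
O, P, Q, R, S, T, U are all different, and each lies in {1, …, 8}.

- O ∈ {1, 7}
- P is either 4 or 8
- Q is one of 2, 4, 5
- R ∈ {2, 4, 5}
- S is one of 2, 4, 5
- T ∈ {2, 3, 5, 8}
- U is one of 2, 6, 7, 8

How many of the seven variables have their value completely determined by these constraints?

2

Q, R, S share exactly the 3 values {2, 4, 5}; by pigeonhole those values go to them, so strike 2, 4, 5 from P, T, U.
P has just one choice, so P = 8. Remove 8 from T, U.
T must be 3 (only option left).
Determined: P=8, T=3. The other variables each still have more than one consistent value. That makes 2.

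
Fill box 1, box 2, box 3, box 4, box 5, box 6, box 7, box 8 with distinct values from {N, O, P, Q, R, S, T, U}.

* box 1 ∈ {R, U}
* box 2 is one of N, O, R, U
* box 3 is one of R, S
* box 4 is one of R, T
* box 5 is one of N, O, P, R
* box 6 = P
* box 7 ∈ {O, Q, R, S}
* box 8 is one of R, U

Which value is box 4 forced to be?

T

box 6 must be P (only option left). Eliminate P elsewhere: box 5.
The 7 still-open variables draw from only 7 values {N, O, Q, R, S, T, U}, so each is used; only box 7 can be Q, hence box 7 = Q.
The 6 still-open variables draw from only 6 values {N, O, R, S, T, U}, so each is used; only box 3 can be S, hence box 3 = S.
The 5 still-open variables draw from only 5 values {N, O, R, T, U}, so each is used; only box 4 can be T, hence box 4 = T.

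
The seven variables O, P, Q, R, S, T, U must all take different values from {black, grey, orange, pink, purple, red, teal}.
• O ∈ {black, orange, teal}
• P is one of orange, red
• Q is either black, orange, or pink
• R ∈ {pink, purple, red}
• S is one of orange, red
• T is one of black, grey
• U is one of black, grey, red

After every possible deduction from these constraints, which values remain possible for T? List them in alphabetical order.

black, grey

The 7 variables together cover exactly {black, grey, orange, pink, purple, red, teal} — 7 values for 7 variables — and purple appears only in R's list, so R = purple.
The 6 still-open variables draw from only 6 values {black, grey, orange, pink, red, teal}, so each is used; only Q can be pink, hence Q = pink.
Among the 5 still-open variables, teal fits only O (and all 5 values in {black, grey, orange, red, teal} must be used), so O = teal.
The 2 variables P and S are confined to {orange, red}, which locks those values in; drop them from U.
No further eliminations apply; T can still be any of black, grey.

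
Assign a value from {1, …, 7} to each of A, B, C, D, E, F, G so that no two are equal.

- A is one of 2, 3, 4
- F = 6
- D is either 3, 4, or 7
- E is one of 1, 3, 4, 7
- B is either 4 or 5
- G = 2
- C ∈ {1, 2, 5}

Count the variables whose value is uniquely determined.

2

F has just one choice, so F = 6.
G must be 2 (only option left). Remove 2 from A, C.
Determined: F=6, G=2. The other variables each still have more than one consistent value. That makes 2.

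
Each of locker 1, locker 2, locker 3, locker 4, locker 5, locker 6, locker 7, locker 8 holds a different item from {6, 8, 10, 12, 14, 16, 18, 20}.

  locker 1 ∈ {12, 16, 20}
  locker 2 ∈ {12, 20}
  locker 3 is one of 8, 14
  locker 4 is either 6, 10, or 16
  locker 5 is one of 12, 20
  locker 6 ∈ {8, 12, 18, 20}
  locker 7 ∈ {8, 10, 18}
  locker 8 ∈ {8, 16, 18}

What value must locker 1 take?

The 8 variables together cover exactly {6, 8, 10, 12, 14, 16, 18, 20} — 8 values for 8 variables — and 6 appears only in locker 4's list, so locker 4 = 6.
The 7 still-open variables together cover exactly {8, 10, 12, 14, 16, 18, 20} — 7 values for 7 variables — and 10 appears only in locker 7's list, so locker 7 = 10.
The 6 still-open variables together cover exactly {8, 12, 14, 16, 18, 20} — 6 values for 6 variables — and 14 appears only in locker 3's list, so locker 3 = 14.
locker 2 and locker 5 share exactly the 2 values {12, 20}; by pigeonhole those values go to them, so strike 12, 20 from locker 1, locker 6.
So locker 1 = 16.

16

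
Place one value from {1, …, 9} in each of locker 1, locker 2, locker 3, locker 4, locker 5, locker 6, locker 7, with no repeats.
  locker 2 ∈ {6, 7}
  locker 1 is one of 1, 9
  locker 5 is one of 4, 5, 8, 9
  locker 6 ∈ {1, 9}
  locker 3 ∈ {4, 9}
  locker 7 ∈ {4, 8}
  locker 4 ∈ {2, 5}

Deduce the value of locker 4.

2

locker 1 and locker 6 share exactly the 2 values {1, 9}; by pigeonhole those values go to them, so strike 1, 9 from locker 3, locker 5.
locker 3's domain is down to {4}, so locker 3 = 4. So locker 5, locker 7 can't be 4.
locker 7 has just one choice, so locker 7 = 8. Strike 8 from locker 5.
That leaves locker 5 = 5. Strike 5 from locker 4.
So locker 4 = 2.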